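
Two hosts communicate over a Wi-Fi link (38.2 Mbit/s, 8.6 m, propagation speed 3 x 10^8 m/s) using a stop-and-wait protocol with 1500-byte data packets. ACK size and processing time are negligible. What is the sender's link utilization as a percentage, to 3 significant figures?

100 %

t_tx = L/R = 12000/38200000 = 0.000314136 s.
t_prop = 8.6/300000000 = 2.86667e-08 s; RTT = 5.73333e-08 s.
Cycle = t_tx + RTT = 0.000314193 s.
Utilization = t_tx / cycle = 0.000314136/0.000314193 = 100 %.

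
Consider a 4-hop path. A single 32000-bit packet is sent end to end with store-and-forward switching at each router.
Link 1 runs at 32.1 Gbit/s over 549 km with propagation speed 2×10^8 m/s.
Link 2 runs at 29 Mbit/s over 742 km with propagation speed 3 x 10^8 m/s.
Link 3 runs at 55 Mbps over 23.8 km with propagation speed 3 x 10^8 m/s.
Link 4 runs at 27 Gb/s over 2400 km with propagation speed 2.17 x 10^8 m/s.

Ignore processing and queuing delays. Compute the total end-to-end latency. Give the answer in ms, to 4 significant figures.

18.05 ms

Transmission delays (L/R per hop): 0.000996885, 1.10345, 0.581818, 0.00118519 ms; sum = 1.68745 ms.
Propagation delays (d/s per hop): 2.745, 2.47333, 0.0793333, 11.0599 ms; sum = 16.3576 ms.
End-to-end = 18.05 ms.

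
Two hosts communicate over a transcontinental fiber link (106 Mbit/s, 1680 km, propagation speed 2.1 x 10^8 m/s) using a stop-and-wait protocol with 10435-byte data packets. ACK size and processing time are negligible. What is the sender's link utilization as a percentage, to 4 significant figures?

t_tx = L/R = 83480/106000000 = 0.000787547 s.
t_prop = 1680000/210000000 = 0.008 s; RTT = 0.016 s.
Cycle = t_tx + RTT = 0.0167875 s.
Utilization = t_tx / cycle = 0.000787547/0.0167875 = 4.691 %.

4.691 %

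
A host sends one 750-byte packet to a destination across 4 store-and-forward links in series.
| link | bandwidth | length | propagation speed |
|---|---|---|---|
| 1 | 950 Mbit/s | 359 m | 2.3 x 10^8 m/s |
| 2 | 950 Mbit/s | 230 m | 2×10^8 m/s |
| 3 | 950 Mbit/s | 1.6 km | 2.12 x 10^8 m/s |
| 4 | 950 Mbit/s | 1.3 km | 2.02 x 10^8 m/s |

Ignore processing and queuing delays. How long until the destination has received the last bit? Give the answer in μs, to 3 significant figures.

L = 750 × 8 = 6000 bits.
Transmission delay per hop = L/R = 6000/950000000 = 6.31579 μs; 4 hops → 25.2632 μs.
Propagation delays (d/s per hop): 1.56087, 1.15, 7.54717, 6.43564 μs; sum = 16.6937 μs.
End-to-end = 42.0 μs.

42.0 μs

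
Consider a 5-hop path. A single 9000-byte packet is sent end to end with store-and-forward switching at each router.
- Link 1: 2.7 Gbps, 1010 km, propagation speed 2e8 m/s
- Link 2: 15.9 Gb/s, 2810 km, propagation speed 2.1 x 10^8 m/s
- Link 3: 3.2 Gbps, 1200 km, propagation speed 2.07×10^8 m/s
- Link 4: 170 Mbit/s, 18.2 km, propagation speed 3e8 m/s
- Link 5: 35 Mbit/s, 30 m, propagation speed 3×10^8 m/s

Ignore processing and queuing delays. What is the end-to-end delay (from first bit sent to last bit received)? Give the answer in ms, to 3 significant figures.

L = 9000 × 8 = 72000 bits.
Transmission delays (L/R per hop): 0.0266667, 0.0045283, 0.0225, 0.423529, 2.05714 ms; sum = 2.53437 ms.
Propagation delays (d/s per hop): 5.05, 13.381, 5.7971, 0.0606667, 0.0001 ms; sum = 24.2888 ms.
End-to-end = 26.8 ms.

26.8 ms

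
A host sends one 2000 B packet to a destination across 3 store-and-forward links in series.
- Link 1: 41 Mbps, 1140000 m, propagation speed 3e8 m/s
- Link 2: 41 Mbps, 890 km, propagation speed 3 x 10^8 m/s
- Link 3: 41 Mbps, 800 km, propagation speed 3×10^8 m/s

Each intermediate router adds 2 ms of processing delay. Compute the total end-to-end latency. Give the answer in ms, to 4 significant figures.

L = 2000 × 8 = 16000 bits.
Transmission delay per hop = L/R = 16000/41000000 = 0.390244 ms; 3 hops → 1.17073 ms.
Propagation delays (d/s per hop): 3.8, 2.96667, 2.66667 ms; sum = 9.43333 ms.
Processing at 2 router(s): 2 × 2 ms = 4 ms.
End-to-end = 14.60 ms.

14.60 ms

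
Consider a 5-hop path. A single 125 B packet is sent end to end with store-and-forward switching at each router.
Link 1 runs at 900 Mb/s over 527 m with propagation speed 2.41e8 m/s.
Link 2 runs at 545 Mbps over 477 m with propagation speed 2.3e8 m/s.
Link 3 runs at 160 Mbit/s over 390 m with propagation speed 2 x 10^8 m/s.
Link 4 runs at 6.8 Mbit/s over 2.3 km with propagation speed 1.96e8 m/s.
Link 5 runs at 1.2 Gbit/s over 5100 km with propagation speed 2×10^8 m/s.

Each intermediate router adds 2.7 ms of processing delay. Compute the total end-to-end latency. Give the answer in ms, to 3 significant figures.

L = 125 × 8 = 1000 bits.
Transmission delays (L/R per hop): 0.00111111, 0.00183486, 0.00625, 0.147059, 0.000833333 ms; sum = 0.157088 ms.
Propagation delays (d/s per hop): 0.00218672, 0.00207391, 0.00195, 0.0117347, 25.5 ms; sum = 25.5179 ms.
Processing at 4 router(s): 4 × 2.7 ms = 10.8 ms.
End-to-end = 36.5 ms.

36.5 ms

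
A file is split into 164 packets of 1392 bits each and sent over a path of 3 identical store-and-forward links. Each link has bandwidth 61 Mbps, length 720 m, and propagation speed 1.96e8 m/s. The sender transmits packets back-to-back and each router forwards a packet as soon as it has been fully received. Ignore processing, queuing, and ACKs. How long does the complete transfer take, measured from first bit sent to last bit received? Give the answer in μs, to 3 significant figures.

Per-hop transmission t_tx = L/R = 1392/61000000 = 22.8197 μs.
Per-hop propagation t_prop = 720/196000000 = 3.67347 μs.
Pipeline fill: first packet needs 3·t_tx to clear all hops; remaining 163 packets each add one t_tx.
Total = (3+164-1)·t_tx + 3·t_prop = 166·22.8197 + 3·3.67347 = 3800 μs.

3800 μs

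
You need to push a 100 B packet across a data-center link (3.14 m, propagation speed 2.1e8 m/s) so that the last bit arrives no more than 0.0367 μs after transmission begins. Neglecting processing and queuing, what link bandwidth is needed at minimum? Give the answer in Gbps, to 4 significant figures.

36.79 Gbps

L = 800 bits.
Propagation delay = 3.14 / 210000000 = 0.0149524 μs.
Transmission budget = 0.0367 − 0.0149524 = 0.0217476 μs.
R ≥ L / t_tx = 800 bits / 2.17476e-08 s = 36.79 Gbps.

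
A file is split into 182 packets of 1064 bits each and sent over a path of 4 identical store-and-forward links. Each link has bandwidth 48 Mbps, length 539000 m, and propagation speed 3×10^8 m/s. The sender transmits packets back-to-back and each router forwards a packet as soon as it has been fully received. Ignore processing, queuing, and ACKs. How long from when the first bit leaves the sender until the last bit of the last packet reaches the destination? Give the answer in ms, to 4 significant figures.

11.29 ms

Per-hop transmission t_tx = L/R = 1064/48000000 = 0.0221667 ms.
Per-hop propagation t_prop = 539000/300000000 = 1.79667 ms.
Pipeline fill: first packet needs 4·t_tx to clear all hops; remaining 181 packets each add one t_tx.
Total = (4+182-1)·t_tx + 4·t_prop = 185·0.0221667 + 4·1.79667 = 11.29 ms.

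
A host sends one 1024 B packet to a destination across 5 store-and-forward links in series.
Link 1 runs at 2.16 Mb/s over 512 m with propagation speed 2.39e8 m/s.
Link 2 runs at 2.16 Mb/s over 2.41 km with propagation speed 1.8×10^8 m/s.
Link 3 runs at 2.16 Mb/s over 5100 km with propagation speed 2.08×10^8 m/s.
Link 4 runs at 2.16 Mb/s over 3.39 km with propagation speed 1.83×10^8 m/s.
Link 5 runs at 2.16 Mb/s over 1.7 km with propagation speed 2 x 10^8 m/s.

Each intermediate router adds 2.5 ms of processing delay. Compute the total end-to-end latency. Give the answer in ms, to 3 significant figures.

L = 1024 × 8 = 8192 bits.
Transmission delay per hop = L/R = 8192/2160000 = 3.79259 ms; 5 hops → 18.963 ms.
Propagation delays (d/s per hop): 0.00214226, 0.0133889, 24.5192, 0.0185246, 0.0085 ms; sum = 24.5618 ms.
Processing at 4 router(s): 4 × 2.5 ms = 10 ms.
End-to-end = 53.5 ms.

53.5 ms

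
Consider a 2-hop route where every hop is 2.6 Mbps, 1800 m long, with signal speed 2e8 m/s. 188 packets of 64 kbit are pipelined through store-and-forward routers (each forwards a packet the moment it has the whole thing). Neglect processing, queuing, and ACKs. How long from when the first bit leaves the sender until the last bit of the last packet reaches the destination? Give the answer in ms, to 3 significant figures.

Per-hop transmission t_tx = L/R = 64000/2600000 = 24.6154 ms.
Per-hop propagation t_prop = 1800/200000000 = 0.009 ms.
Pipeline fill: first packet needs 2·t_tx to clear all hops; remaining 187 packets each add one t_tx.
Total = (2+188-1)·t_tx + 2·t_prop = 189·24.6154 + 2·0.009 = 4650 ms.

4650 ms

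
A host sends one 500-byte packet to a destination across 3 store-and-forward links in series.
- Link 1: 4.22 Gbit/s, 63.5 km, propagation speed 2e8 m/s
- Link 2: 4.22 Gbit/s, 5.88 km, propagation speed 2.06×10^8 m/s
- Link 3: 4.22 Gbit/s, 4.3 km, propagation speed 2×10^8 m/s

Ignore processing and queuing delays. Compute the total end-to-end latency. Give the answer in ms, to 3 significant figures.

L = 500 × 8 = 4000 bits.
Transmission delay per hop = L/R = 4000/4.22e+09 = 0.000947867 ms; 3 hops → 0.0028436 ms.
Propagation delays (d/s per hop): 0.3175, 0.0285437, 0.0215 ms; sum = 0.367544 ms.
End-to-end = 0.370 ms.

0.370 ms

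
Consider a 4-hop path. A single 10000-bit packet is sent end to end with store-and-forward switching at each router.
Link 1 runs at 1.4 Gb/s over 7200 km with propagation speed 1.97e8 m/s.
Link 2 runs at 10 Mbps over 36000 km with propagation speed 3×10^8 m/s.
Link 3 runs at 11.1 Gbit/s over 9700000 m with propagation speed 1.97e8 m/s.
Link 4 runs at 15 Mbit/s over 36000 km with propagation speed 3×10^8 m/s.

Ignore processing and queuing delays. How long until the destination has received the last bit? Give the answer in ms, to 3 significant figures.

Transmission delays (L/R per hop): 0.00714286, 1, 0.000900901, 0.666667 ms; sum = 1.67471 ms.
Propagation delays (d/s per hop): 36.5482, 120, 49.2386, 120 ms; sum = 325.787 ms.
End-to-end = 327 ms.

327 ms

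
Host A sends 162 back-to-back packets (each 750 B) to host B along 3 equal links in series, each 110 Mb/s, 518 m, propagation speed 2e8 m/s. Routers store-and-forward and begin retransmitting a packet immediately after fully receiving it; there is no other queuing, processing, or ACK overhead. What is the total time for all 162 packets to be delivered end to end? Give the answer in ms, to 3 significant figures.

Per-hop transmission t_tx = L/R = 6000/110000000 = 0.0545455 ms.
Per-hop propagation t_prop = 518/200000000 = 0.00259 ms.
Pipeline fill: first packet needs 3·t_tx to clear all hops; remaining 161 packets each add one t_tx.
Total = (3+162-1)·t_tx + 3·t_prop = 164·0.0545455 + 3·0.00259 = 8.95 ms.

8.95 ms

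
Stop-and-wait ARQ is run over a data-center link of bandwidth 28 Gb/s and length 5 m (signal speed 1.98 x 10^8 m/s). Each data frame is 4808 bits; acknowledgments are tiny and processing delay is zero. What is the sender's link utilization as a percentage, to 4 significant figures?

77.27 %

t_tx = L/R = 4808/28000000000 = 1.71714e-07 s.
t_prop = 5/198000000 = 2.52525e-08 s; RTT = 5.05051e-08 s.
Cycle = t_tx + RTT = 2.22219e-07 s.
Utilization = t_tx / cycle = 1.71714e-07/2.22219e-07 = 77.27 %.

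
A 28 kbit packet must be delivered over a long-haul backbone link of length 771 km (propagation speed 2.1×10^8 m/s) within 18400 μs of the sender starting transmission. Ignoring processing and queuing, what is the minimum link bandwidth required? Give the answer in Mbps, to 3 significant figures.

1.90 Mbps

Propagation delay = 771000 / 210000000 = 3671.43 μs.
Transmission budget = 18400 − 3671.43 = 14728.6 μs.
R ≥ L / t_tx = 28000 bits / 0.0147286 s = 1.90 Mbps.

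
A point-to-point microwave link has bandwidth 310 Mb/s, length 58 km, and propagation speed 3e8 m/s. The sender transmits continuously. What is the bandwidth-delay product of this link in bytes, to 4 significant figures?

Propagation delay = 58000 / 300000000 = 0.000193333 s.
BDP = R × t_prop = 310000000 × 0.000193333 = 59933.3 bits.
In bytes: 59933.3/8 = 7492 bytes.

7492 bytes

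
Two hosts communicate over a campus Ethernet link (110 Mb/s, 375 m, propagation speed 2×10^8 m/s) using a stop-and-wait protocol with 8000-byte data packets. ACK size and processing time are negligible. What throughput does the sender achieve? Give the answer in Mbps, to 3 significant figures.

t_tx = L/R = 64000/110000000 = 0.000581818 s.
t_prop = 375/200000000 = 1.875e-06 s; RTT = 3.75e-06 s.
Cycle = t_tx + RTT = 0.000585568 s.
Throughput = L / cycle = 64000 / 0.000585568 = 109 Mbps.

109 Mbps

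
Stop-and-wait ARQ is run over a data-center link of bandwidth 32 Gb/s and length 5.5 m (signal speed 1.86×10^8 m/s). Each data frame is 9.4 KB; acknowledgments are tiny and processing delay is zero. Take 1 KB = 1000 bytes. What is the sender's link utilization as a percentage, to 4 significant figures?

t_tx = L/R = 75200/32000000000 = 2.35e-06 s.
t_prop = 5.5/186000000 = 2.95699e-08 s; RTT = 5.91398e-08 s.
Cycle = t_tx + RTT = 2.40914e-06 s.
Utilization = t_tx / cycle = 2.35e-06/2.40914e-06 = 97.55 %.

97.55 %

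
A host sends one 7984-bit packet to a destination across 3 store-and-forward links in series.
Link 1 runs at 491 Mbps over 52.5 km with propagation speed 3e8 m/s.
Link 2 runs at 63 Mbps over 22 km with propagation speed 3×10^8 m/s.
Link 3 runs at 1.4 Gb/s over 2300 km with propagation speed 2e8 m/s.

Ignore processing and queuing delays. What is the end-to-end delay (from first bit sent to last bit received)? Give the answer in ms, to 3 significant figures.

Transmission delays (L/R per hop): 0.0162607, 0.12673, 0.00570286 ms; sum = 0.148694 ms.
Propagation delays (d/s per hop): 0.175, 0.0733333, 11.5 ms; sum = 11.7483 ms.
End-to-end = 11.9 ms.

11.9 ms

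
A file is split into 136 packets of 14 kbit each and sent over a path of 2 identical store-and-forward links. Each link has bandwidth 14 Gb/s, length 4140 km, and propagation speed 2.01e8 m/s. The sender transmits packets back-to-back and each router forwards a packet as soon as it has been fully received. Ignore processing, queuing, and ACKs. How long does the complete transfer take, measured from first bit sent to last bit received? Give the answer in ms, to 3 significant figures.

41.3 ms

Per-hop transmission t_tx = L/R = 14000/14000000000 = 0.001 ms.
Per-hop propagation t_prop = 4140000/2.01e+08 = 20.597 ms.
Pipeline fill: first packet needs 2·t_tx to clear all hops; remaining 135 packets each add one t_tx.
Total = (2+136-1)·t_tx + 2·t_prop = 137·0.001 + 2·20.597 = 41.3 ms.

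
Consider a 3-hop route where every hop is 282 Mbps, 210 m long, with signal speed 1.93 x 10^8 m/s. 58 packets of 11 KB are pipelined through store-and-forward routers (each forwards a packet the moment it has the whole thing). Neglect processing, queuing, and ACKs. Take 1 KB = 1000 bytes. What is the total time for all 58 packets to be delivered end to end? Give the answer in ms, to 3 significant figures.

18.7 ms

Per-hop transmission t_tx = L/R = 88000/282000000 = 0.312057 ms.
Per-hop propagation t_prop = 210/193000000 = 0.00108808 ms.
Pipeline fill: first packet needs 3·t_tx to clear all hops; remaining 57 packets each add one t_tx.
Total = (3+58-1)·t_tx + 3·t_prop = 60·0.312057 + 3·0.00108808 = 18.7 ms.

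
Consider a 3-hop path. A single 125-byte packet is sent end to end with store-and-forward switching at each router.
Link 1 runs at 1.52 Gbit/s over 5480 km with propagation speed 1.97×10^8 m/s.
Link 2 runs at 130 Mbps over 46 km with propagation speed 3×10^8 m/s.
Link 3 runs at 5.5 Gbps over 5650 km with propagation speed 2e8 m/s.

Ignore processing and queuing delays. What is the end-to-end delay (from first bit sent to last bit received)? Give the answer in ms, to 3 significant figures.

L = 125 × 8 = 1000 bits.
Transmission delays (L/R per hop): 0.000657895, 0.00769231, 0.000181818 ms; sum = 0.00853202 ms.
Propagation delays (d/s per hop): 27.8173, 0.153333, 28.25 ms; sum = 56.2206 ms.
End-to-end = 56.2 ms.

56.2 ms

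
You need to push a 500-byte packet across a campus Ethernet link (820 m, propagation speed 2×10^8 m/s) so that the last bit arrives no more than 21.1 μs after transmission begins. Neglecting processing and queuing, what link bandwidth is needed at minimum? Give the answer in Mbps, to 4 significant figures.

L = 4000 bits.
Propagation delay = 820 / 200000000 = 4.1 μs.
Transmission budget = 21.1 − 4.1 = 17 μs.
R ≥ L / t_tx = 4000 bits / 1.7e-05 s = 235.3 Mbps.

235.3 Mbps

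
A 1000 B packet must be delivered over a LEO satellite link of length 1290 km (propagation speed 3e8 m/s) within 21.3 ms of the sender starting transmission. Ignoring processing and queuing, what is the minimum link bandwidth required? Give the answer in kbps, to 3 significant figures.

471 kbps

L = 8000 bits.
Propagation delay = 1290000 / 300000000 = 4.3 ms.
Transmission budget = 21.3 − 4.3 = 17 ms.
R ≥ L / t_tx = 8000 bits / 0.017 s = 471 kbps.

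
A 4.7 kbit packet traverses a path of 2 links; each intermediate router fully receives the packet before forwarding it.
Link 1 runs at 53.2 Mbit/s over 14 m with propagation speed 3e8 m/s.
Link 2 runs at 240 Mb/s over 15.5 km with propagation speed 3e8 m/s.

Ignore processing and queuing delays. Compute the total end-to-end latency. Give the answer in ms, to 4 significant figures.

0.1596 ms

L = 4700 bits.
Transmission delays (L/R per hop): 0.0883459, 0.0195833 ms; sum = 0.107929 ms.
Propagation delays (d/s per hop): 4.66667e-05, 0.0516667 ms; sum = 0.0517133 ms.
End-to-end = 0.1596 ms.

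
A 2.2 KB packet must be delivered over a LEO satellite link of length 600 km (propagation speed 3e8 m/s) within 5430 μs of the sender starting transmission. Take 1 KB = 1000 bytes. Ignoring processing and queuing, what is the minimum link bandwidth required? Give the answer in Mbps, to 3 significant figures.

5.13 Mbps

L = 17600 bits.
Propagation delay = 600000 / 300000000 = 2000 μs.
Transmission budget = 5430 − 2000 = 3430 μs.
R ≥ L / t_tx = 17600 bits / 0.00343 s = 5.13 Mbps.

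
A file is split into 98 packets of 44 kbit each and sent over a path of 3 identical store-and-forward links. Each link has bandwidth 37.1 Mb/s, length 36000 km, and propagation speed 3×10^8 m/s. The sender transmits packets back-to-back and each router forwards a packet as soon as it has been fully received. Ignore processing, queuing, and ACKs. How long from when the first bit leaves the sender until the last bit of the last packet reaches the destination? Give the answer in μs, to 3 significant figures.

Per-hop transmission t_tx = L/R = 44000/37100000 = 1185.98 μs.
Per-hop propagation t_prop = 36000000/300000000 = 120000 μs.
Pipeline fill: first packet needs 3·t_tx to clear all hops; remaining 97 packets each add one t_tx.
Total = (3+98-1)·t_tx + 3·t_prop = 100·1185.98 + 3·120000 = 479000 μs.

479000 μs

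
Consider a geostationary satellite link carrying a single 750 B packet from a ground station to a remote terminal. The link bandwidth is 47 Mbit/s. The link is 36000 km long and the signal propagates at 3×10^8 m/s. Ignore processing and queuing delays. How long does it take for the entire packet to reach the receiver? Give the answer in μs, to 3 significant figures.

L = 750 × 8 = 6000 bits.
Transmission delay = L/R = 6000 / 47000000 = 127.66 μs.
Propagation delay = d/s = 36000000 m / 300000000 m/s = 120000 μs.
Total = 120000 μs.

120000 μs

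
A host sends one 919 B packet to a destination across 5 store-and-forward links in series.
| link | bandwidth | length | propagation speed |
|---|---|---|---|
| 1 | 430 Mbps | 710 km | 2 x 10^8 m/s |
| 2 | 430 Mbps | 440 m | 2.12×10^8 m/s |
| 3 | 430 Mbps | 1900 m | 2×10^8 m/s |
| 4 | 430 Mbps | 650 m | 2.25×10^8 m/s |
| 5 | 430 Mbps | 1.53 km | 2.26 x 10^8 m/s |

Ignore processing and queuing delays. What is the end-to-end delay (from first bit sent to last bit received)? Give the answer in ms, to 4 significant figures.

3.657 ms

L = 919 × 8 = 7352 bits.
Transmission delay per hop = L/R = 7352/430000000 = 0.0170977 ms; 5 hops → 0.0854884 ms.
Propagation delays (d/s per hop): 3.55, 0.00207547, 0.0095, 0.00288889, 0.00676991 ms; sum = 3.57123 ms.
End-to-end = 3.657 ms.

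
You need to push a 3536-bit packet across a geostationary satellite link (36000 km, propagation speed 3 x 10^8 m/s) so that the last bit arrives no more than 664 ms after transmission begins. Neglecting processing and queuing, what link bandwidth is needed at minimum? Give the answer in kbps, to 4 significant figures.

6.500 kbps

Propagation delay = 36000000 / 300000000 = 120 ms.
Transmission budget = 664 − 120 = 544 ms.
R ≥ L / t_tx = 3536 bits / 0.544 s = 6.500 kbps.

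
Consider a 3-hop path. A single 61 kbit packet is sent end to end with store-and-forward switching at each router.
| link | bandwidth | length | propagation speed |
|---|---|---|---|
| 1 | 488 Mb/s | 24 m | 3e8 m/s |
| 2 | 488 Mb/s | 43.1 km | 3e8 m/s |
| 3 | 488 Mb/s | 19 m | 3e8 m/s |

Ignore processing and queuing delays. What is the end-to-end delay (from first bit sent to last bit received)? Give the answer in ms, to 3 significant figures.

0.519 ms

L = 61000 bits.
Transmission delay per hop = L/R = 61000/488000000 = 0.125 ms; 3 hops → 0.375 ms.
Propagation delays (d/s per hop): 8e-05, 0.143667, 6.33333e-05 ms; sum = 0.14381 ms.
End-to-end = 0.519 ms.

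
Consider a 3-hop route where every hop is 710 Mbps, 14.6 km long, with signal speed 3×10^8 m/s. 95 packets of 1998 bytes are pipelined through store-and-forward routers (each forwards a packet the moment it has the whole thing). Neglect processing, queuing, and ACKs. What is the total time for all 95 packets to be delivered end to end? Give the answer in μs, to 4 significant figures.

2330 μs

Per-hop transmission t_tx = L/R = 15984/710000000 = 22.5127 μs.
Per-hop propagation t_prop = 14600/300000000 = 48.6667 μs.
Pipeline fill: first packet needs 3·t_tx to clear all hops; remaining 94 packets each add one t_tx.
Total = (3+95-1)·t_tx + 3·t_prop = 97·22.5127 + 3·48.6667 = 2330 μs.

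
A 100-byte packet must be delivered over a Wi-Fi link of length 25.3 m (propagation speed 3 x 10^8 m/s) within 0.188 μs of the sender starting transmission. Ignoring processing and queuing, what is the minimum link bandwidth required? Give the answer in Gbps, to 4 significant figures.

7.717 Gbps

L = 800 bits.
Propagation delay = 25.3 / 300000000 = 0.0843333 μs.
Transmission budget = 0.188 − 0.0843333 = 0.103667 μs.
R ≥ L / t_tx = 800 bits / 1.03667e-07 s = 7.717 Gbps.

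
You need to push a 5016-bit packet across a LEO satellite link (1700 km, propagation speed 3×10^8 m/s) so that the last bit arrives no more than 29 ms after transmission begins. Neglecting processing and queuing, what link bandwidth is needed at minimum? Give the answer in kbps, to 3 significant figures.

215 kbps

Propagation delay = 1700000 / 300000000 = 5.66667 ms.
Transmission budget = 29 − 5.66667 = 23.3333 ms.
R ≥ L / t_tx = 5016 bits / 0.0233333 s = 215 kbps.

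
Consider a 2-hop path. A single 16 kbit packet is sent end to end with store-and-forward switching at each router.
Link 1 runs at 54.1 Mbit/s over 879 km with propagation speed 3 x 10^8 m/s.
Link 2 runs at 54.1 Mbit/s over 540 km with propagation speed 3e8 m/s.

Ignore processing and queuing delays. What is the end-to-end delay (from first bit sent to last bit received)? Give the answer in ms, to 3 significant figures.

5.32 ms

L = 16000 bits.
Transmission delay per hop = L/R = 16000/54100000 = 0.295749 ms; 2 hops → 0.591497 ms.
Propagation delays (d/s per hop): 2.93, 1.8 ms; sum = 4.73 ms.
End-to-end = 5.32 ms.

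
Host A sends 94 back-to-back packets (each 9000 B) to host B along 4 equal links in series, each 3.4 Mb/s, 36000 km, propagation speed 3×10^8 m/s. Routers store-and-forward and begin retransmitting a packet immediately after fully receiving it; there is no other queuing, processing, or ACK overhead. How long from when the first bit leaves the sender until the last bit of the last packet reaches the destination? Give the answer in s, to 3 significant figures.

Per-hop transmission t_tx = L/R = 72000/3400000 = 0.0211765 s.
Per-hop propagation t_prop = 36000000/300000000 = 0.12 s.
Pipeline fill: first packet needs 4·t_tx to clear all hops; remaining 93 packets each add one t_tx.
Total = (4+94-1)·t_tx + 4·t_prop = 97·0.0211765 + 4·0.12 = 2.53 s.

2.53 s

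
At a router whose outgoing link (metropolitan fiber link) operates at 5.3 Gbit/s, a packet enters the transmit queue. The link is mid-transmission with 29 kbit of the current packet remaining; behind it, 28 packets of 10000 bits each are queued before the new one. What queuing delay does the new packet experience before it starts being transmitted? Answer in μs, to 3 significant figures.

58.3 μs

Each queued packet: L/R = 10000/5300000000 = 1.88679 μs.
28 queued → 52.8302 μs.
Plus remaining 29000 bits of current packet: 5.4717 μs.
Queuing delay = 58.3 μs.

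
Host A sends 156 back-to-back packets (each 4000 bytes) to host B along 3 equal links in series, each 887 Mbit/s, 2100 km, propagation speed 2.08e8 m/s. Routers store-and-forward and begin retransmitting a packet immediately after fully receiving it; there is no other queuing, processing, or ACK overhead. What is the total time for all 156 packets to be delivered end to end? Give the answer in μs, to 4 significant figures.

Per-hop transmission t_tx = L/R = 32000/887000000 = 36.0767 μs.
Per-hop propagation t_prop = 2100000/208000000 = 10096.2 μs.
Pipeline fill: first packet needs 3·t_tx to clear all hops; remaining 155 packets each add one t_tx.
Total = (3+156-1)·t_tx + 3·t_prop = 158·36.0767 + 3·10096.2 = 35990 μs.

35990 μs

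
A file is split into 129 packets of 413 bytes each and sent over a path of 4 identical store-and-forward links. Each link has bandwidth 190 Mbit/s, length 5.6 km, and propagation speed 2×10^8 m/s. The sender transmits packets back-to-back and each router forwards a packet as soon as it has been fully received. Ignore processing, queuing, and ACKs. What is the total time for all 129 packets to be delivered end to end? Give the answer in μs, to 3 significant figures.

Per-hop transmission t_tx = L/R = 3304/190000000 = 17.3895 μs.
Per-hop propagation t_prop = 5600/200000000 = 28 μs.
Pipeline fill: first packet needs 4·t_tx to clear all hops; remaining 128 packets each add one t_tx.
Total = (4+129-1)·t_tx + 4·t_prop = 132·17.3895 + 4·28 = 2410 μs.

2410 μs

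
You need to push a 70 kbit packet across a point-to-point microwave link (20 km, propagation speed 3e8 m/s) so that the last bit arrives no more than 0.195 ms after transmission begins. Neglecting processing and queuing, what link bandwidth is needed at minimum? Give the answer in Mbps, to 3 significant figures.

545 Mbps

Propagation delay = 20000 / 300000000 = 0.0666667 ms.
Transmission budget = 0.195 − 0.0666667 = 0.128333 ms.
R ≥ L / t_tx = 70000 bits / 0.000128333 s = 545 Mbps.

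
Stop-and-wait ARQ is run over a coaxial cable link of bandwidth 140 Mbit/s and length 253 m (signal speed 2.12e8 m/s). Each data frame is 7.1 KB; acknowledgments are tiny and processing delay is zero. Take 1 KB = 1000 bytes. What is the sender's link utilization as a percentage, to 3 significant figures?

99.4 %

t_tx = L/R = 56800/140000000 = 0.000405714 s.
t_prop = 253/212000000 = 1.1934e-06 s; RTT = 2.38679e-06 s.
Cycle = t_tx + RTT = 0.000408101 s.
Utilization = t_tx / cycle = 0.000405714/0.000408101 = 99.4 %.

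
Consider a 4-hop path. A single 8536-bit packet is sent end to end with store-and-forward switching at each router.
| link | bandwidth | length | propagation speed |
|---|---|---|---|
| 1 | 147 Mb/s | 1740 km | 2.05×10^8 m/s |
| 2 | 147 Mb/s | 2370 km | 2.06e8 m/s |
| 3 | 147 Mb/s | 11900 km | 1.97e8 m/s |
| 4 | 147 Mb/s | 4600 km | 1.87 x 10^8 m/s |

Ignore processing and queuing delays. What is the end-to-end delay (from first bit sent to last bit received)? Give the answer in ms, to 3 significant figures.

Transmission delay per hop = L/R = 8536/147000000 = 0.058068 ms; 4 hops → 0.232272 ms.
Propagation delays (d/s per hop): 8.4878, 11.5049, 60.4061, 24.5989 ms; sum = 104.998 ms.
End-to-end = 105 ms.

105 ms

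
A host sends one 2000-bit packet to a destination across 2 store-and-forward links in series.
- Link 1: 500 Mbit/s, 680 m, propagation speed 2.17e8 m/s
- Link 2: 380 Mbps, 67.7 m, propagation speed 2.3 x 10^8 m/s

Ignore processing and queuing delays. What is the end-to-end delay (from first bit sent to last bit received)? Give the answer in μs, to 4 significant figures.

12.69 μs

Transmission delays (L/R per hop): 4, 5.26316 μs; sum = 9.26316 μs.
Propagation delays (d/s per hop): 3.13364, 0.294348 μs; sum = 3.42799 μs.
End-to-end = 12.69 μs.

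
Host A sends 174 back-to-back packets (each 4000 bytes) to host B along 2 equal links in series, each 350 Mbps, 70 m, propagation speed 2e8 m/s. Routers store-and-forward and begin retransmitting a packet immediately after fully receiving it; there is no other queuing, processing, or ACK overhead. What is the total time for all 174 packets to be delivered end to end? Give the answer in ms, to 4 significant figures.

16.00 ms

Per-hop transmission t_tx = L/R = 32000/350000000 = 0.0914286 ms.
Per-hop propagation t_prop = 70/200000000 = 0.00035 ms.
Pipeline fill: first packet needs 2·t_tx to clear all hops; remaining 173 packets each add one t_tx.
Total = (2+174-1)·t_tx + 2·t_prop = 175·0.0914286 + 2·0.00035 = 16.00 ms.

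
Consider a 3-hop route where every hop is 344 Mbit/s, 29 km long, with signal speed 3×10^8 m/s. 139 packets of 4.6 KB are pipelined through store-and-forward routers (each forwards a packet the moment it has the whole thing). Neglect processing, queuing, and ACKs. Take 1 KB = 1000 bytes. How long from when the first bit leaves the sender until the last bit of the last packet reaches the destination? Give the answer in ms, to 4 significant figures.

15.37 ms

Per-hop transmission t_tx = L/R = 36800/344000000 = 0.106977 ms.
Per-hop propagation t_prop = 29000/300000000 = 0.0966667 ms.
Pipeline fill: first packet needs 3·t_tx to clear all hops; remaining 138 packets each add one t_tx.
Total = (3+139-1)·t_tx + 3·t_prop = 141·0.106977 + 3·0.0966667 = 15.37 ms.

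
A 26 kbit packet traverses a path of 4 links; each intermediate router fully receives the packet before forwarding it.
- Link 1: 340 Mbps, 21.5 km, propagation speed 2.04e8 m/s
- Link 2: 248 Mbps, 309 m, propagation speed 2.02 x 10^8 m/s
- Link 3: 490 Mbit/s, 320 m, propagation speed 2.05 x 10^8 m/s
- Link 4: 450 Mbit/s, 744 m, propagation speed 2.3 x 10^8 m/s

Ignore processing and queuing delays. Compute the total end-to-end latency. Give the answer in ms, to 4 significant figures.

L = 26000 bits.
Transmission delays (L/R per hop): 0.0764706, 0.104839, 0.0530612, 0.0577778 ms; sum = 0.292148 ms.
Propagation delays (d/s per hop): 0.105392, 0.0015297, 0.00156098, 0.00323478 ms; sum = 0.111718 ms.
End-to-end = 0.4039 ms.

0.4039 ms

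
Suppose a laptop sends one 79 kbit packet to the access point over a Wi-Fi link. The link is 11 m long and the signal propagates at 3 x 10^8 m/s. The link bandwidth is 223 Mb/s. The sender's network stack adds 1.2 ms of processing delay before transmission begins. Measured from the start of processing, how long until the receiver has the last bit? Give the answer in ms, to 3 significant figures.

1.55 ms

L = 79000 bits.
Transmission delay = L/R = 79000 / 223000000 = 0.35426 ms.
Propagation delay = d/s = 11 m / 300000000 m/s = 3.66667e-05 ms.
Plus processing delay 1.2 ms = 1.2 ms.
Total = 1.55 ms.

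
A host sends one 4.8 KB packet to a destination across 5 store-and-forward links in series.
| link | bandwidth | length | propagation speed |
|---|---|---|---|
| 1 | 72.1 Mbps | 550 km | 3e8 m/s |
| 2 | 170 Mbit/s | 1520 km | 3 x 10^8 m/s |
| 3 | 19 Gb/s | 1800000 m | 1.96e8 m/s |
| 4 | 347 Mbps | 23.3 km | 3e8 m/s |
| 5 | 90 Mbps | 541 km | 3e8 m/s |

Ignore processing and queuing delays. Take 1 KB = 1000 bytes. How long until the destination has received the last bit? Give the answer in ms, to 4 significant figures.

L = 38400 bits.
Transmission delays (L/R per hop): 0.532594, 0.225882, 0.00202105, 0.110663, 0.426667 ms; sum = 1.29783 ms.
Propagation delays (d/s per hop): 1.83333, 5.06667, 9.18367, 0.0776667, 1.80333 ms; sum = 17.9647 ms.
End-to-end = 19.26 ms.

19.26 ms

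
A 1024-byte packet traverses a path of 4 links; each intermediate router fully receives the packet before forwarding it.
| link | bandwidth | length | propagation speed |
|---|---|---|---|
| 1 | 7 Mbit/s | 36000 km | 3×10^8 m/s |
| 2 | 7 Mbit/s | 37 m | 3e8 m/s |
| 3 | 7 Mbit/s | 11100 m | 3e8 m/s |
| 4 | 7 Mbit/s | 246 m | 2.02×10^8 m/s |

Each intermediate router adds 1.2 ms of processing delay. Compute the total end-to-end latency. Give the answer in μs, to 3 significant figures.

128000 μs

L = 1024 × 8 = 8192 bits.
Transmission delay per hop = L/R = 8192/7000000 = 1170.29 μs; 4 hops → 4681.14 μs.
Propagation delays (d/s per hop): 120000, 0.123333, 37, 1.21782 μs; sum = 120038 μs.
Processing at 3 router(s): 3 × 1.2 ms = 3600 μs.
End-to-end = 128000 μs.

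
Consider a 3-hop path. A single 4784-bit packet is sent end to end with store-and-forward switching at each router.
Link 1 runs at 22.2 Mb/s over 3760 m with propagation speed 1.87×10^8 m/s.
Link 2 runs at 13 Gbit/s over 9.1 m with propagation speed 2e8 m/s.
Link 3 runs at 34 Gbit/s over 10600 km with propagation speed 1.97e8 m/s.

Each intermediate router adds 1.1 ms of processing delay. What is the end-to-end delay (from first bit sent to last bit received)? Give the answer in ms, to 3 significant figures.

Transmission delays (L/R per hop): 0.215495, 0.000368, 0.000140706 ms; sum = 0.216004 ms.
Propagation delays (d/s per hop): 0.020107, 4.55e-05, 53.8071 ms; sum = 53.8273 ms.
Processing at 2 router(s): 2 × 1.1 ms = 2.2 ms.
End-to-end = 56.2 ms.

56.2 ms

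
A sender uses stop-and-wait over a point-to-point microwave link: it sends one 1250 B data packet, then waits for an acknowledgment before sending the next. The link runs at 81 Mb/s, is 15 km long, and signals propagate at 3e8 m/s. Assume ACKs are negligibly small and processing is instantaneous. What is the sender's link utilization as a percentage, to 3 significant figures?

55.2 %

t_tx = L/R = 10000/81000000 = 0.000123457 s.
t_prop = 15000/300000000 = 5e-05 s; RTT = 0.0001 s.
Cycle = t_tx + RTT = 0.000223457 s.
Utilization = t_tx / cycle = 0.000123457/0.000223457 = 55.2 %.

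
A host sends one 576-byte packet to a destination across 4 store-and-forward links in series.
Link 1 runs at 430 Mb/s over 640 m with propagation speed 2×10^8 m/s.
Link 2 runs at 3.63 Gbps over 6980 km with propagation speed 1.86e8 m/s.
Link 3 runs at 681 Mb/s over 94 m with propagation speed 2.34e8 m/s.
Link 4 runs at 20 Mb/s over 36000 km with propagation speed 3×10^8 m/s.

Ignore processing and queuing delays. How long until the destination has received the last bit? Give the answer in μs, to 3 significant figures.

158000 μs

L = 576 × 8 = 4608 bits.
Transmission delays (L/R per hop): 10.7163, 1.26942, 6.76652, 230.4 μs; sum = 249.152 μs.
Propagation delays (d/s per hop): 3.2, 37526.9, 0.401709, 120000 μs; sum = 157530 μs.
End-to-end = 158000 μs.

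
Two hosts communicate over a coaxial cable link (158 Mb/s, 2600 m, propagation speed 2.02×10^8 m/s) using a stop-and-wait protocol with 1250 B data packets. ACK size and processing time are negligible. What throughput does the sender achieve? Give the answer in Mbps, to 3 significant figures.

t_tx = L/R = 10000/158000000 = 6.32911e-05 s.
t_prop = 2600/202000000 = 1.28713e-05 s; RTT = 2.57426e-05 s.
Cycle = t_tx + RTT = 8.90337e-05 s.
Throughput = L / cycle = 10000 / 8.90337e-05 = 112 Mbps.

112 Mbps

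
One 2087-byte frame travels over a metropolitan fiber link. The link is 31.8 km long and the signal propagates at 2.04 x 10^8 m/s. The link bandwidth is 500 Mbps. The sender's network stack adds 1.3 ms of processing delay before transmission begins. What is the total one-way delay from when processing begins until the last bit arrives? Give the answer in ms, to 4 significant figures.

L = 2087 × 8 = 16696 bits.
Transmission delay = L/R = 16696 / 500000000 = 0.033392 ms.
Propagation delay = d/s = 31800 m / 204000000 m/s = 0.155882 ms.
Plus processing delay 1.3 ms = 1.3 ms.
Total = 1.489 ms.

1.489 ms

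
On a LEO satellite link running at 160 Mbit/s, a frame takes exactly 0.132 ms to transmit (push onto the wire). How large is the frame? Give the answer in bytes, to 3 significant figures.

L = R × t_tx = 160000000 b/s × 0.000132 s = 21120 bits.
In bytes: 21120 / 8 = 2640 bytes.

2640 bytes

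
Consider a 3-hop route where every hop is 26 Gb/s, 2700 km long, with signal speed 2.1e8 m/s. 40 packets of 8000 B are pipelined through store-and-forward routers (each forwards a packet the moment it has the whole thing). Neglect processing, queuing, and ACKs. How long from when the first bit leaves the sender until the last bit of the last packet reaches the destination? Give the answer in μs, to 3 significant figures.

38700 μs

Per-hop transmission t_tx = L/R = 64000/26000000000 = 2.46154 μs.
Per-hop propagation t_prop = 2700000/210000000 = 12857.1 μs.
Pipeline fill: first packet needs 3·t_tx to clear all hops; remaining 39 packets each add one t_tx.
Total = (3+40-1)·t_tx + 3·t_prop = 42·2.46154 + 3·12857.1 = 38700 μs.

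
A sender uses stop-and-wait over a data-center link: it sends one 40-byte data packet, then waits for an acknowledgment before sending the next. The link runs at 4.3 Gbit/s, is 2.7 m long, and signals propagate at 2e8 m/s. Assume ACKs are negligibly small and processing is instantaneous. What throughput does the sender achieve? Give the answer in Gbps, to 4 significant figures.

t_tx = L/R = 320/4300000000 = 7.44186e-08 s.
t_prop = 2.7/200000000 = 1.35e-08 s; RTT = 2.7e-08 s.
Cycle = t_tx + RTT = 1.01419e-07 s.
Throughput = L / cycle = 320 / 1.01419e-07 = 3.155 Gbps.

3.155 Gbps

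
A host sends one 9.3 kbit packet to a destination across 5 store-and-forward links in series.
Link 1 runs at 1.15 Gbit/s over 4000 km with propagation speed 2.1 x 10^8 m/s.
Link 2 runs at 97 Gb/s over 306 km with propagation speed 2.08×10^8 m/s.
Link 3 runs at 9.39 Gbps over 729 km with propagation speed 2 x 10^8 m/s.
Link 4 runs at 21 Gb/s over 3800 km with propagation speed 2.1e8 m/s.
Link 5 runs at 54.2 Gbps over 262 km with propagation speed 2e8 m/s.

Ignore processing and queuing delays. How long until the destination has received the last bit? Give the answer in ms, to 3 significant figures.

43.6 ms

L = 9300 bits.
Transmission delays (L/R per hop): 0.00808696, 9.58763e-05, 0.000990415, 0.000442857, 0.000171587 ms; sum = 0.00978769 ms.
Propagation delays (d/s per hop): 19.0476, 1.47115, 3.645, 18.0952, 1.31 ms; sum = 43.569 ms.
End-to-end = 43.6 ms.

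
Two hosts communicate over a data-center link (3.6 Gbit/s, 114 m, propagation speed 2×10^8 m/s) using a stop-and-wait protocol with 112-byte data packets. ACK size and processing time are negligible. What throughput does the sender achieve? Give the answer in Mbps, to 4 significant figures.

t_tx = L/R = 896/3600000000 = 2.48889e-07 s.
t_prop = 114/200000000 = 5.7e-07 s; RTT = 1.14e-06 s.
Cycle = t_tx + RTT = 1.38889e-06 s.
Throughput = L / cycle = 896 / 1.38889e-06 = 645.1 Mbps.

645.1 Mbps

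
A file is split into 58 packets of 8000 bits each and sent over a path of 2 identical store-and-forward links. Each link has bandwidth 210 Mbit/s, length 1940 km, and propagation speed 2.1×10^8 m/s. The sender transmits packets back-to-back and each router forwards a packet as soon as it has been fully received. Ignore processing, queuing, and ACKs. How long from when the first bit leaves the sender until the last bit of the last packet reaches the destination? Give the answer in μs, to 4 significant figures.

20720 μs

Per-hop transmission t_tx = L/R = 8000/210000000 = 38.0952 μs.
Per-hop propagation t_prop = 1940000/210000000 = 9238.1 μs.
Pipeline fill: first packet needs 2·t_tx to clear all hops; remaining 57 packets each add one t_tx.
Total = (2+58-1)·t_tx + 2·t_prop = 59·38.0952 + 2·9238.1 = 20720 μs.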